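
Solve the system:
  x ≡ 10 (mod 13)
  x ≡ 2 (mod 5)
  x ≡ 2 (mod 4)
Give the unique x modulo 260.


Moduli 13, 5, 4 are pairwise coprime; by CRT there is a unique solution modulo M = 13 · 5 · 4 = 260.
Solve pairwise, accumulating the modulus:
  Start with x ≡ 10 (mod 13).
  Combine with x ≡ 2 (mod 5): since gcd(13, 5) = 1, we get a unique residue mod 65.
    Write x = 10 + 13·t and substitute into x ≡ 2 (mod 5): 13·t ≡ 2 − 10 = -8 (mod 5).
    Reduce coefficients mod 5: 3·t ≡ 2 (mod 5).
    The inverse of 3 mod 5 is 2 (since 3·2 = 6 = 1·5 + 1), so t ≡ 2·2 = 4 ≡ 4 (mod 5).
    Then x = 10 + 13·4 = 62, valid modulo lcm(13, 5) = 65: x ≡ 62 (mod 65).
  Combine with x ≡ 2 (mod 4): since gcd(65, 4) = 1, we get a unique residue mod 260.
    Write x = 62 + 65·t and substitute into x ≡ 2 (mod 4): 65·t ≡ 2 − 62 = -60 (mod 4).
    Reduce coefficients mod 4: 1·t ≡ 0 (mod 4).
    So t ≡ 0 (mod 4).
    Then x = 62 + 65·0 = 62, valid modulo lcm(65, 4) = 260: x ≡ 62 (mod 260).
Verify: 62 mod 13 = 10 ✓, 62 mod 5 = 2 ✓, 62 mod 4 = 2 ✓.

x ≡ 62 (mod 260).


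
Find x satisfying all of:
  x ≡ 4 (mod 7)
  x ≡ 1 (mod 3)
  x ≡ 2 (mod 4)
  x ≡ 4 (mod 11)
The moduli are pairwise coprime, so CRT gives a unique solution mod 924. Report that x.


Product of moduli M = 7 · 3 · 4 · 11 = 924.
Merge one congruence at a time:
  Start: x ≡ 4 (mod 7).
  Combine with x ≡ 1 (mod 3); new modulus lcm = 21.
    Write x = 4 + 7·t and substitute into x ≡ 1 (mod 3): 7·t ≡ 1 − 4 = -3 (mod 3).
    Reduce coefficients mod 3: 1·t ≡ 0 (mod 3).
    So t ≡ 0 (mod 3).
    Then x = 4 + 7·0 = 4, valid modulo lcm(7, 3) = 21: x ≡ 4 (mod 21).
  Combine with x ≡ 2 (mod 4); new modulus lcm = 84.
    Write x = 4 + 21·t and substitute into x ≡ 2 (mod 4): 21·t ≡ 2 − 4 = -2 (mod 4).
    Reduce coefficients mod 4: 1·t ≡ 2 (mod 4).
    So t ≡ 2 (mod 4).
    Then x = 4 + 21·2 = 46, valid modulo lcm(21, 4) = 84: x ≡ 46 (mod 84).
  Combine with x ≡ 4 (mod 11); new modulus lcm = 924.
    Write x = 46 + 84·t and substitute into x ≡ 4 (mod 11): 84·t ≡ 4 − 46 = -42 (mod 11).
    Reduce coefficients mod 11: 7·t ≡ 2 (mod 11).
    The inverse of 7 mod 11 is 8 (since 7·8 = 56 = 5·11 + 1), so t ≡ 8·2 = 16 ≡ 5 (mod 11).
    Then x = 46 + 84·5 = 466, valid modulo lcm(84, 11) = 924: x ≡ 466 (mod 924).
Verify against each original: 466 mod 7 = 4, 466 mod 3 = 1, 466 mod 4 = 2, 466 mod 11 = 4.

x ≡ 466 (mod 924).


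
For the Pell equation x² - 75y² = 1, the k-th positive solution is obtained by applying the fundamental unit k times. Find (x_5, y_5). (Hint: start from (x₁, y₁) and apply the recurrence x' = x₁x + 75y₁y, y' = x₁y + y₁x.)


Step 1: Find the fundamental solution (x₁, y₁) of x² - 75y² = 1.
  Expand √75 as a continued fraction. a₀ = ⌊√75⌋ = 8; iterate m_{k+1} = d_k·a_k − m_k, d_{k+1} = (75 − m_{k+1}²)/d_k, a_{k+1} = ⌊(a₀ + m_{k+1})/d_{k+1}⌋ (starting m₀ = 0, d₀ = 1), with convergents p_k = a_k·p_{k-1} + p_{k-2}, q_k = a_k·q_{k-1} + q_{k-2} (p₋₁ = 1, q₋₁ = 0):
  k = 0: a₀ = 8; p₀/q₀ = 8/1; p₀² − 75·q₀² = 64 − 75 = -11.
  k = 1: m = 8, d = 11, a = ⌊(8 + 8)/11⌋ = 1; p/q = (1·8 + 1)/(1·1 + 0) = 9/1; p² − 75·q² = 81 − 75 = 6.
  k = 2: m = 3, d = 6, a = ⌊(8 + 3)/6⌋ = 1; p/q = (1·9 + 8)/(1·1 + 1) = 17/2; p² − 75·q² = 289 − 300 = -11.
  k = 3: m = 3, d = 11, a = ⌊(8 + 3)/11⌋ = 1; p/q = (1·17 + 9)/(1·2 + 1) = 26/3; p² − 75·q² = 676 − 675 = 1.
  The first convergent with p² − 75·q² = 1 gives the fundamental solution (x₁, y₁) = (26, 3).
Step 2: Apply the recurrence (x_{n+1}, y_{n+1}) = (x₁x_n + 75y₁y_n, x₁y_n + y₁x_n) repeatedly.
  From (x_1, y_1) = (26, 3): x_2 = 26·26 + 75·3·3 = 1351; y_2 = 26·3 + 3·26 = 156.
  From (x_2, y_2) = (1351, 156): x_3 = 26·1351 + 75·3·156 = 70226; y_3 = 26·156 + 3·1351 = 8109.
  From (x_3, y_3) = (70226, 8109): x_4 = 26·70226 + 75·3·8109 = 3650401; y_4 = 26·8109 + 3·70226 = 421512.
  From (x_4, y_4) = (3650401, 421512): x_5 = 26·3650401 + 75·3·421512 = 189750626; y_5 = 26·421512 + 3·3650401 = 21910515.
Step 3: Verify x_5² - 75·y_5² = 36005300067391876 - 36005300067391875 = 1 (should be 1). ✓

(x_1, y_1) = (26, 3); (x_5, y_5) = (189750626, 21910515).


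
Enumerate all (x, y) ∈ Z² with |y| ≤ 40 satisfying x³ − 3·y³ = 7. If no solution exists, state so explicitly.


The equation is x³ - 3y³ = 7. For fixed y, x³ = 3·y³ + 7, so a solution requires the RHS to be a perfect cube.
Strategy: iterate y from -40 to 40, compute RHS = 3·y³ + 7, and check whether it is a (positive or negative) perfect cube.
Check small values of y:
  y = 0: RHS = 7 is not a perfect cube.
  y = 1: RHS = 10 is not a perfect cube.
  y = -1: RHS = 4 is not a perfect cube.
  y = 2: RHS = 31 is not a perfect cube.
  y = -2: RHS = -17 is not a perfect cube.
  y = 3: RHS = 88 is not a perfect cube.
  y = -3: RHS = -74 is not a perfect cube.
Continuing the search up to |y| = 40 finds no solutions either.
No (x, y) in the scanned range satisfies the equation.

No integer solutions with |y| ≤ 40.


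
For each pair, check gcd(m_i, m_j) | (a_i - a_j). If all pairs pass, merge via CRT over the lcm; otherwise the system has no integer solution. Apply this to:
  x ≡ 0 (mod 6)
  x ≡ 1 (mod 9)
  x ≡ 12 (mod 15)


Moduli 6, 9, 15 are not pairwise coprime, so CRT works modulo lcm(m_i) when all pairwise compatibility conditions hold.
Pairwise compatibility: gcd(m_i, m_j) must divide a_i - a_j for every pair.
Merge one congruence at a time:
  Start: x ≡ 0 (mod 6).
  Combine with x ≡ 1 (mod 9): gcd(6, 9) = 3, and 1 - 0 = 1 is NOT divisible by 3.
    ⇒ system is inconsistent (no integer solution).

No solution (the system is inconsistent).


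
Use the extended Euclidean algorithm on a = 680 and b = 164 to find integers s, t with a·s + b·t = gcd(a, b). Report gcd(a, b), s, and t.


Euclidean algorithm on (680, 164) — divide until remainder is 0:
  680 = 4 · 164 + 24
  164 = 6 · 24 + 20
  24 = 1 · 20 + 4
  20 = 5 · 4 + 0
gcd(680, 164) = 4.
Track Bezout coefficients alongside the remainders: start with r₀ = 680 = a·1 + b·0 (s = 1, t = 0) and r₁ = 164 = a·0 + b·1 (s = 0, t = 1); each new remainder r_{k+1} = r_{k-1} − q_k·r_k inherits s_{k+1} = s_{k-1} − q_k·s_k, t_{k+1} = t_{k-1} − q_k·t_k, so r_k = a·s_k + b·t_k at every step:
  q = 4: r = 24, s = 1 − 4·0 = 1, t = 0 − 4·1 = -4  (check: 680·1 + 164·(-4) = 24)
  q = 6: r = 20, s = 0 − 6·1 = -6, t = 1 − 6·(-4) = 25  (check: 680·(-6) + 164·25 = 20)
  q = 1: r = 4, s = 1 − 1·(-6) = 7, t = -4 − 1·25 = -29  (check: 680·7 + 164·(-29) = 4)
The row with r = 4 (the gcd) gives the Bezout coefficients s = 7, t = -29.
Result: 680 · (7) + 164 · (-29) = 4.

gcd(680, 164) = 4; s = 7, t = -29 (check: 680·7 + 164·(-29) = 4).


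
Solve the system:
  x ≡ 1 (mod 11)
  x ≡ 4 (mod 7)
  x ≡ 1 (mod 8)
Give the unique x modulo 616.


Moduli 11, 7, 8 are pairwise coprime; by CRT there is a unique solution modulo M = 11 · 7 · 8 = 616.
Solve pairwise, accumulating the modulus:
  Start with x ≡ 1 (mod 11).
  Combine with x ≡ 4 (mod 7): since gcd(11, 7) = 1, we get a unique residue mod 77.
    Write x = 1 + 11·t and substitute into x ≡ 4 (mod 7): 11·t ≡ 4 − 1 = 3 (mod 7).
    Reduce coefficients mod 7: 4·t ≡ 3 (mod 7).
    The inverse of 4 mod 7 is 2 (since 4·2 = 8 = 1·7 + 1), so t ≡ 2·3 = 6 ≡ 6 (mod 7).
    Then x = 1 + 11·6 = 67, valid modulo lcm(11, 7) = 77: x ≡ 67 (mod 77).
  Combine with x ≡ 1 (mod 8): since gcd(77, 8) = 1, we get a unique residue mod 616.
    Write x = 67 + 77·t and substitute into x ≡ 1 (mod 8): 77·t ≡ 1 − 67 = -66 (mod 8).
    Reduce coefficients mod 8: 5·t ≡ 6 (mod 8).
    The inverse of 5 mod 8 is 5 (since 5·5 = 25 = 3·8 + 1), so t ≡ 5·6 = 30 ≡ 6 (mod 8).
    Then x = 67 + 77·6 = 529, valid modulo lcm(77, 8) = 616: x ≡ 529 (mod 616).
Verify: 529 mod 11 = 1 ✓, 529 mod 7 = 4 ✓, 529 mod 8 = 1 ✓.

x ≡ 529 (mod 616).


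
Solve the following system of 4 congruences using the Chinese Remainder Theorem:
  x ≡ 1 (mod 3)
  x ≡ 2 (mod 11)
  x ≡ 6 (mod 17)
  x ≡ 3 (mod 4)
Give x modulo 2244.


Product of moduli M = 3 · 11 · 17 · 4 = 2244.
Merge one congruence at a time:
  Start: x ≡ 1 (mod 3).
  Combine with x ≡ 2 (mod 11); new modulus lcm = 33.
    Write x = 1 + 3·t and substitute into x ≡ 2 (mod 11): 3·t ≡ 2 − 1 = 1 (mod 11).
    The inverse of 3 mod 11 is 4 (since 3·4 = 12 = 1·11 + 1), so t ≡ 4·1 = 4 ≡ 4 (mod 11).
    Then x = 1 + 3·4 = 13, valid modulo lcm(3, 11) = 33: x ≡ 13 (mod 33).
  Combine with x ≡ 6 (mod 17); new modulus lcm = 561.
    Write x = 13 + 33·t and substitute into x ≡ 6 (mod 17): 33·t ≡ 6 − 13 = -7 (mod 17).
    Reduce coefficients mod 17: 16·t ≡ 10 (mod 17).
    The inverse of 16 mod 17 is 16 (since 16·16 = 256 = 15·17 + 1), so t ≡ 16·10 = 160 ≡ 7 (mod 17).
    Then x = 13 + 33·7 = 244, valid modulo lcm(33, 17) = 561: x ≡ 244 (mod 561).
  Combine with x ≡ 3 (mod 4); new modulus lcm = 2244.
    Write x = 244 + 561·t and substitute into x ≡ 3 (mod 4): 561·t ≡ 3 − 244 = -241 (mod 4).
    Reduce coefficients mod 4: 1·t ≡ 3 (mod 4).
    So t ≡ 3 (mod 4).
    Then x = 244 + 561·3 = 1927, valid modulo lcm(561, 4) = 2244: x ≡ 1927 (mod 2244).
Verify against each original: 1927 mod 3 = 1, 1927 mod 11 = 2, 1927 mod 17 = 6, 1927 mod 4 = 3.

x ≡ 1927 (mod 2244).


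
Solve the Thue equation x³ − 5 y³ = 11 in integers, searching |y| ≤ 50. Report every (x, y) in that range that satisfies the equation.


The equation is x³ - 5y³ = 11. For fixed y, x³ = 5·y³ + 11, so a solution requires the RHS to be a perfect cube.
Strategy: iterate y from -50 to 50, compute RHS = 5·y³ + 11, and check whether it is a (positive or negative) perfect cube.
Check small values of y:
  y = 0: RHS = 11 is not a perfect cube.
  y = 1: RHS = 16 is not a perfect cube.
  y = -1: RHS = 6 is not a perfect cube.
  y = 2: RHS = 51 is not a perfect cube.
  y = -2: RHS = -29 is not a perfect cube.
  y = 3: RHS = 146 is not a perfect cube.
  y = -3: RHS = -124 is not a perfect cube.
Continuing the search up to |y| = 50 finds no solutions either.
No (x, y) in the scanned range satisfies the equation.

No integer solutions with |y| ≤ 50.


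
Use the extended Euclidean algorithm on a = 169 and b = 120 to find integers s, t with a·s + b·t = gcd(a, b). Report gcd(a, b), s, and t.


Euclidean algorithm on (169, 120) — divide until remainder is 0:
  169 = 1 · 120 + 49
  120 = 2 · 49 + 22
  49 = 2 · 22 + 5
  22 = 4 · 5 + 2
  5 = 2 · 2 + 1
  2 = 2 · 1 + 0
gcd(169, 120) = 1.
Track Bezout coefficients alongside the remainders: start with r₀ = 169 = a·1 + b·0 (s = 1, t = 0) and r₁ = 120 = a·0 + b·1 (s = 0, t = 1); each new remainder r_{k+1} = r_{k-1} − q_k·r_k inherits s_{k+1} = s_{k-1} − q_k·s_k, t_{k+1} = t_{k-1} − q_k·t_k, so r_k = a·s_k + b·t_k at every step:
  q = 1: r = 49, s = 1 − 1·0 = 1, t = 0 − 1·1 = -1  (check: 169·1 + 120·(-1) = 49)
  q = 2: r = 22, s = 0 − 2·1 = -2, t = 1 − 2·(-1) = 3  (check: 169·(-2) + 120·3 = 22)
  q = 2: r = 5, s = 1 − 2·(-2) = 5, t = -1 − 2·3 = -7  (check: 169·5 + 120·(-7) = 5)
  q = 4: r = 2, s = -2 − 4·5 = -22, t = 3 − 4·(-7) = 31  (check: 169·(-22) + 120·31 = 2)
  q = 2: r = 1, s = 5 − 2·(-22) = 49, t = -7 − 2·31 = -69  (check: 169·49 + 120·(-69) = 1)
The row with r = 1 (the gcd) gives the Bezout coefficients s = 49, t = -69.
Result: 169 · (49) + 120 · (-69) = 1.

gcd(169, 120) = 1; s = 49, t = -69 (check: 169·49 + 120·(-69) = 1).


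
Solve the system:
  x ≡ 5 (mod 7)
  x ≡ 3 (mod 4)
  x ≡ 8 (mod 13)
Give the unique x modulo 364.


Moduli 7, 4, 13 are pairwise coprime; by CRT there is a unique solution modulo M = 7 · 4 · 13 = 364.
Solve pairwise, accumulating the modulus:
  Start with x ≡ 5 (mod 7).
  Combine with x ≡ 3 (mod 4): since gcd(7, 4) = 1, we get a unique residue mod 28.
    Write x = 5 + 7·t and substitute into x ≡ 3 (mod 4): 7·t ≡ 3 − 5 = -2 (mod 4).
    Reduce coefficients mod 4: 3·t ≡ 2 (mod 4).
    The inverse of 3 mod 4 is 3 (since 3·3 = 9 = 2·4 + 1), so t ≡ 3·2 = 6 ≡ 2 (mod 4).
    Then x = 5 + 7·2 = 19, valid modulo lcm(7, 4) = 28: x ≡ 19 (mod 28).
  Combine with x ≡ 8 (mod 13): since gcd(28, 13) = 1, we get a unique residue mod 364.
    Write x = 19 + 28·t and substitute into x ≡ 8 (mod 13): 28·t ≡ 8 − 19 = -11 (mod 13).
    Reduce coefficients mod 13: 2·t ≡ 2 (mod 13).
    The inverse of 2 mod 13 is 7 (since 2·7 = 14 = 1·13 + 1), so t ≡ 7·2 = 14 ≡ 1 (mod 13).
    Then x = 19 + 28·1 = 47, valid modulo lcm(28, 13) = 364: x ≡ 47 (mod 364).
Verify: 47 mod 7 = 5 ✓, 47 mod 4 = 3 ✓, 47 mod 13 = 8 ✓.

x ≡ 47 (mod 364).


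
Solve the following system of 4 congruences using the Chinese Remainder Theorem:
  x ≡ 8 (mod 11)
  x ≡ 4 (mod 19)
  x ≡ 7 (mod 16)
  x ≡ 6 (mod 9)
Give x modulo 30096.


Product of moduli M = 11 · 19 · 16 · 9 = 30096.
Merge one congruence at a time:
  Start: x ≡ 8 (mod 11).
  Combine with x ≡ 4 (mod 19); new modulus lcm = 209.
    Write x = 8 + 11·t and substitute into x ≡ 4 (mod 19): 11·t ≡ 4 − 8 = -4 (mod 19).
    Reduce coefficients mod 19: 11·t ≡ 15 (mod 19).
    The inverse of 11 mod 19 is 7 (since 11·7 = 77 = 4·19 + 1), so t ≡ 7·15 = 105 ≡ 10 (mod 19).
    Then x = 8 + 11·10 = 118, valid modulo lcm(11, 19) = 209: x ≡ 118 (mod 209).
  Combine with x ≡ 7 (mod 16); new modulus lcm = 3344.
    Write x = 118 + 209·t and substitute into x ≡ 7 (mod 16): 209·t ≡ 7 − 118 = -111 (mod 16).
    Reduce coefficients mod 16: 1·t ≡ 1 (mod 16).
    So t ≡ 1 (mod 16).
    Then x = 118 + 209·1 = 327, valid modulo lcm(209, 16) = 3344: x ≡ 327 (mod 3344).
  Combine with x ≡ 6 (mod 9); new modulus lcm = 30096.
    Write x = 327 + 3344·t and substitute into x ≡ 6 (mod 9): 3344·t ≡ 6 − 327 = -321 (mod 9).
    Reduce coefficients mod 9: 5·t ≡ 3 (mod 9).
    The inverse of 5 mod 9 is 2 (since 5·2 = 10 = 1·9 + 1), so t ≡ 2·3 = 6 ≡ 6 (mod 9).
    Then x = 327 + 3344·6 = 20391, valid modulo lcm(3344, 9) = 30096: x ≡ 20391 (mod 30096).
Verify against each original: 20391 mod 11 = 8, 20391 mod 19 = 4, 20391 mod 16 = 7, 20391 mod 9 = 6.

x ≡ 20391 (mod 30096).


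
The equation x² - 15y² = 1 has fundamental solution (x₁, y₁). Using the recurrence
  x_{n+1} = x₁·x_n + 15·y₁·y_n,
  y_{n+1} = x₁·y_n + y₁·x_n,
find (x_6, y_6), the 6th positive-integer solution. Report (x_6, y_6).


Step 1: Find the fundamental solution (x₁, y₁) of x² - 15y² = 1.
  Expand √15 as a continued fraction. a₀ = ⌊√15⌋ = 3; iterate m_{k+1} = d_k·a_k − m_k, d_{k+1} = (15 − m_{k+1}²)/d_k, a_{k+1} = ⌊(a₀ + m_{k+1})/d_{k+1}⌋ (starting m₀ = 0, d₀ = 1), with convergents p_k = a_k·p_{k-1} + p_{k-2}, q_k = a_k·q_{k-1} + q_{k-2} (p₋₁ = 1, q₋₁ = 0):
  k = 0: a₀ = 3; p₀/q₀ = 3/1; p₀² − 15·q₀² = 9 − 15 = -6.
  k = 1: m = 3, d = 6, a = ⌊(3 + 3)/6⌋ = 1; p/q = (1·3 + 1)/(1·1 + 0) = 4/1; p² − 15·q² = 16 − 15 = 1.
  The first convergent with p² − 15·q² = 1 gives the fundamental solution (x₁, y₁) = (4, 1).
Step 2: Apply the recurrence (x_{n+1}, y_{n+1}) = (x₁x_n + 15y₁y_n, x₁y_n + y₁x_n) repeatedly.
  From (x_1, y_1) = (4, 1): x_2 = 4·4 + 15·1·1 = 31; y_2 = 4·1 + 1·4 = 8.
  From (x_2, y_2) = (31, 8): x_3 = 4·31 + 15·1·8 = 244; y_3 = 4·8 + 1·31 = 63.
  From (x_3, y_3) = (244, 63): x_4 = 4·244 + 15·1·63 = 1921; y_4 = 4·63 + 1·244 = 496.
  From (x_4, y_4) = (1921, 496): x_5 = 4·1921 + 15·1·496 = 15124; y_5 = 4·496 + 1·1921 = 3905.
  From (x_5, y_5) = (15124, 3905): x_6 = 4·15124 + 15·1·3905 = 119071; y_6 = 4·3905 + 1·15124 = 30744.
Step 3: Verify x_6² - 15·y_6² = 14177903041 - 14177903040 = 1 (should be 1). ✓

(x_1, y_1) = (4, 1); (x_6, y_6) = (119071, 30744).


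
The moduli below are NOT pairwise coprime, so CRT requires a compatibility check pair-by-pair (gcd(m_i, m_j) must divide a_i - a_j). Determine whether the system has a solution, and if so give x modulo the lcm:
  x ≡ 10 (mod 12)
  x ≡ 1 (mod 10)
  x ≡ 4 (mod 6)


Moduli 12, 10, 6 are not pairwise coprime, so CRT works modulo lcm(m_i) when all pairwise compatibility conditions hold.
Pairwise compatibility: gcd(m_i, m_j) must divide a_i - a_j for every pair.
Merge one congruence at a time:
  Start: x ≡ 10 (mod 12).
  Combine with x ≡ 1 (mod 10): gcd(12, 10) = 2, and 1 - 10 = -9 is NOT divisible by 2.
    ⇒ system is inconsistent (no integer solution).

No solution (the system is inconsistent).


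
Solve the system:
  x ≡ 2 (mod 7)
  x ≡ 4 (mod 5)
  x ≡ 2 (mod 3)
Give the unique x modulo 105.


Moduli 7, 5, 3 are pairwise coprime; by CRT there is a unique solution modulo M = 7 · 5 · 3 = 105.
Solve pairwise, accumulating the modulus:
  Start with x ≡ 2 (mod 7).
  Combine with x ≡ 4 (mod 5): since gcd(7, 5) = 1, we get a unique residue mod 35.
    Write x = 2 + 7·t and substitute into x ≡ 4 (mod 5): 7·t ≡ 4 − 2 = 2 (mod 5).
    Reduce coefficients mod 5: 2·t ≡ 2 (mod 5).
    The inverse of 2 mod 5 is 3 (since 2·3 = 6 = 1·5 + 1), so t ≡ 3·2 = 6 ≡ 1 (mod 5).
    Then x = 2 + 7·1 = 9, valid modulo lcm(7, 5) = 35: x ≡ 9 (mod 35).
  Combine with x ≡ 2 (mod 3): since gcd(35, 3) = 1, we get a unique residue mod 105.
    Write x = 9 + 35·t and substitute into x ≡ 2 (mod 3): 35·t ≡ 2 − 9 = -7 (mod 3).
    Reduce coefficients mod 3: 2·t ≡ 2 (mod 3).
    The inverse of 2 mod 3 is 2 (since 2·2 = 4 = 1·3 + 1), so t ≡ 2·2 = 4 ≡ 1 (mod 3).
    Then x = 9 + 35·1 = 44, valid modulo lcm(35, 3) = 105: x ≡ 44 (mod 105).
Verify: 44 mod 7 = 2 ✓, 44 mod 5 = 4 ✓, 44 mod 3 = 2 ✓.

x ≡ 44 (mod 105).


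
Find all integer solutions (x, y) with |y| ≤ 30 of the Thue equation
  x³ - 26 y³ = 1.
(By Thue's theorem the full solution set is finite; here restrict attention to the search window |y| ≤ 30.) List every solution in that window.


The equation is x³ - 26y³ = 1. For fixed y, x³ = 26·y³ + 1, so a solution requires the RHS to be a perfect cube.
Strategy: iterate y from -30 to 30, compute RHS = 26·y³ + 1, and check whether it is a (positive or negative) perfect cube.
Check small values of y:
  y = 0: RHS = 1 = (1)³ ⇒ x = 1 works.
  y = 1: RHS = 27 = (3)³ ⇒ x = 3 works.
  y = -1: RHS = -25 is not a perfect cube.
  y = 2: RHS = 209 is not a perfect cube.
  y = -2: RHS = -207 is not a perfect cube.
  y = 3: RHS = 703 is not a perfect cube.
  y = -3: RHS = -701 is not a perfect cube.
Continuing the search up to |y| = 30 finds no further solutions beyond those listed.
Collected solutions: (1, 0), (3, 1).

Solutions (with |y| ≤ 30): (1, 0), (3, 1).


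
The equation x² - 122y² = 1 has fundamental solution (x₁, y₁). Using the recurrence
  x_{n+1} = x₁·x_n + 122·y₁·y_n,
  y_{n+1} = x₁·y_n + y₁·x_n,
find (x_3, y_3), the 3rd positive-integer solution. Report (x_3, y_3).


Step 1: Find the fundamental solution (x₁, y₁) of x² - 122y² = 1.
  Expand √122 as a continued fraction. a₀ = ⌊√122⌋ = 11; iterate m_{k+1} = d_k·a_k − m_k, d_{k+1} = (122 − m_{k+1}²)/d_k, a_{k+1} = ⌊(a₀ + m_{k+1})/d_{k+1}⌋ (starting m₀ = 0, d₀ = 1), with convergents p_k = a_k·p_{k-1} + p_{k-2}, q_k = a_k·q_{k-1} + q_{k-2} (p₋₁ = 1, q₋₁ = 0):
  k = 0: a₀ = 11; p₀/q₀ = 11/1; p₀² − 122·q₀² = 121 − 122 = -1.
  k = 1: m = 11, d = 1, a = ⌊(11 + 11)/1⌋ = 22; p/q = (22·11 + 1)/(22·1 + 0) = 243/22; p² − 122·q² = 59049 − 59048 = 1.
  The first convergent with p² − 122·q² = 1 gives the fundamental solution (x₁, y₁) = (243, 22).
Step 2: Apply the recurrence (x_{n+1}, y_{n+1}) = (x₁x_n + 122y₁y_n, x₁y_n + y₁x_n) repeatedly.
  From (x_1, y_1) = (243, 22): x_2 = 243·243 + 122·22·22 = 118097; y_2 = 243·22 + 22·243 = 10692.
  From (x_2, y_2) = (118097, 10692): x_3 = 243·118097 + 122·22·10692 = 57394899; y_3 = 243·10692 + 22·118097 = 5196290.
Step 3: Verify x_3² - 122·y_3² = 3294174431220201 - 3294174431220200 = 1 (should be 1). ✓

(x_1, y_1) = (243, 22); (x_3, y_3) = (57394899, 5196290).


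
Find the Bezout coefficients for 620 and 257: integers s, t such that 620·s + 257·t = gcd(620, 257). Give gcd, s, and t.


Euclidean algorithm on (620, 257) — divide until remainder is 0:
  620 = 2 · 257 + 106
  257 = 2 · 106 + 45
  106 = 2 · 45 + 16
  45 = 2 · 16 + 13
  16 = 1 · 13 + 3
  13 = 4 · 3 + 1
  3 = 3 · 1 + 0
gcd(620, 257) = 1.
Track Bezout coefficients alongside the remainders: start with r₀ = 620 = a·1 + b·0 (s = 1, t = 0) and r₁ = 257 = a·0 + b·1 (s = 0, t = 1); each new remainder r_{k+1} = r_{k-1} − q_k·r_k inherits s_{k+1} = s_{k-1} − q_k·s_k, t_{k+1} = t_{k-1} − q_k·t_k, so r_k = a·s_k + b·t_k at every step:
  q = 2: r = 106, s = 1 − 2·0 = 1, t = 0 − 2·1 = -2  (check: 620·1 + 257·(-2) = 106)
  q = 2: r = 45, s = 0 − 2·1 = -2, t = 1 − 2·(-2) = 5  (check: 620·(-2) + 257·5 = 45)
  q = 2: r = 16, s = 1 − 2·(-2) = 5, t = -2 − 2·5 = -12  (check: 620·5 + 257·(-12) = 16)
  q = 2: r = 13, s = -2 − 2·5 = -12, t = 5 − 2·(-12) = 29  (check: 620·(-12) + 257·29 = 13)
  q = 1: r = 3, s = 5 − 1·(-12) = 17, t = -12 − 1·29 = -41  (check: 620·17 + 257·(-41) = 3)
  q = 4: r = 1, s = -12 − 4·17 = -80, t = 29 − 4·(-41) = 193  (check: 620·(-80) + 257·193 = 1)
The row with r = 1 (the gcd) gives the Bezout coefficients s = -80, t = 193.
Result: 620 · (-80) + 257 · (193) = 1.

gcd(620, 257) = 1; s = -80, t = 193 (check: 620·(-80) + 257·193 = 1).


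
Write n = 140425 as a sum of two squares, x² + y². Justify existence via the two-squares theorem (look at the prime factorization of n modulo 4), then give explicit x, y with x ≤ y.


Step 1: Factor n = 140425 = 5^2 · 41 · 137.
Step 2: Check the mod-4 condition on each prime factor: 5 ≡ 1 (mod 4), exponent 2; 41 ≡ 1 (mod 4), exponent 1; 137 ≡ 1 (mod 4), exponent 1.
All primes ≡ 3 (mod 4) appear to even exponent (or don't appear), so by the two-squares theorem n IS expressible as a sum of two squares.
Step 3: Build a representation. Group n = k² · m with k = 5 and m = 41 · 137 = 5617 (a product of primes ≡ 1 (mod 4)); a representation of m scales to one of n via (k·x)² + (k·y)² = k²(x² + y²). Each prime p ≡ 1 (mod 4) is itself a sum of two squares; find a² by testing p − a² for a perfect square:
  41: 41 − 1² = 40, 41 − 2² = 37, 41 − 3² = 32, 41 − 4² = 25 = 5² ⇒ 41 = 4² + 5².
  137: 137 − 1² = 136, 137 − 2² = 133, 137 − 3² = 128, 137 − 4² = 121 = 11² ⇒ 137 = 4² + 11².
  Combine using the Brahmagupta–Fibonacci identity (a² + b²)(c² + d²) = (ac − bd)² + (ad + bc)² = (ac + bd)² + (ad − bc)²:
  41 · 137 = 5617: from (4² + 5²)(4² + 11²), take (4·4 − 5·11, 4·11 + 5·4) = (16 − 55, 44 + 20) = (-39, 64); dropping signs (only squares matter) gives (39, 64); check 39² + 64² = 1521 + 4096 = 5617 ✓.
  Scale by k = 5: (5·39, 5·64) = (195, 320).
Step 4: Order so x ≤ y and verify: 195² + 320² = 38025 + 102400 = 140425 = n. ✓

n = 140425 = 195² + 320² (one valid representation with x ≤ y).


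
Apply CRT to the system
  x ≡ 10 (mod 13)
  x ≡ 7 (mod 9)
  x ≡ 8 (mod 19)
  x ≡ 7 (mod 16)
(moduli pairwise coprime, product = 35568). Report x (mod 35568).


Product of moduli M = 13 · 9 · 19 · 16 = 35568.
Merge one congruence at a time:
  Start: x ≡ 10 (mod 13).
  Combine with x ≡ 7 (mod 9); new modulus lcm = 117.
    Write x = 10 + 13·t and substitute into x ≡ 7 (mod 9): 13·t ≡ 7 − 10 = -3 (mod 9).
    Reduce coefficients mod 9: 4·t ≡ 6 (mod 9).
    The inverse of 4 mod 9 is 7 (since 4·7 = 28 = 3·9 + 1), so t ≡ 7·6 = 42 ≡ 6 (mod 9).
    Then x = 10 + 13·6 = 88, valid modulo lcm(13, 9) = 117: x ≡ 88 (mod 117).
  Combine with x ≡ 8 (mod 19); new modulus lcm = 2223.
    Write x = 88 + 117·t and substitute into x ≡ 8 (mod 19): 117·t ≡ 8 − 88 = -80 (mod 19).
    Reduce coefficients mod 19: 3·t ≡ 15 (mod 19).
    The inverse of 3 mod 19 is 13 (since 3·13 = 39 = 2·19 + 1), so t ≡ 13·15 = 195 ≡ 5 (mod 19).
    Then x = 88 + 117·5 = 673, valid modulo lcm(117, 19) = 2223: x ≡ 673 (mod 2223).
  Combine with x ≡ 7 (mod 16); new modulus lcm = 35568.
    Write x = 673 + 2223·t and substitute into x ≡ 7 (mod 16): 2223·t ≡ 7 − 673 = -666 (mod 16).
    Reduce coefficients mod 16: 15·t ≡ 6 (mod 16).
    The inverse of 15 mod 16 is 15 (since 15·15 = 225 = 14·16 + 1), so t ≡ 15·6 = 90 ≡ 10 (mod 16).
    Then x = 673 + 2223·10 = 22903, valid modulo lcm(2223, 16) = 35568: x ≡ 22903 (mod 35568).
Verify against each original: 22903 mod 13 = 10, 22903 mod 9 = 7, 22903 mod 19 = 8, 22903 mod 16 = 7.

x ≡ 22903 (mod 35568).


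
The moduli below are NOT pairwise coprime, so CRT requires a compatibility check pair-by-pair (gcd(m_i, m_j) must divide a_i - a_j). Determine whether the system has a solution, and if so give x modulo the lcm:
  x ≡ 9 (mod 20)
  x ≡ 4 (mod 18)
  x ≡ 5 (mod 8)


Moduli 20, 18, 8 are not pairwise coprime, so CRT works modulo lcm(m_i) when all pairwise compatibility conditions hold.
Pairwise compatibility: gcd(m_i, m_j) must divide a_i - a_j for every pair.
Merge one congruence at a time:
  Start: x ≡ 9 (mod 20).
  Combine with x ≡ 4 (mod 18): gcd(20, 18) = 2, and 4 - 9 = -5 is NOT divisible by 2.
    ⇒ system is inconsistent (no integer solution).

No solution (the system is inconsistent).


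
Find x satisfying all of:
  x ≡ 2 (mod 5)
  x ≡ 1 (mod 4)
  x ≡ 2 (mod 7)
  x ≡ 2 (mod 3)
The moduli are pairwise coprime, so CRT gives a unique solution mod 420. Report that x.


Product of moduli M = 5 · 4 · 7 · 3 = 420.
Merge one congruence at a time:
  Start: x ≡ 2 (mod 5).
  Combine with x ≡ 1 (mod 4); new modulus lcm = 20.
    Write x = 2 + 5·t and substitute into x ≡ 1 (mod 4): 5·t ≡ 1 − 2 = -1 (mod 4).
    Reduce coefficients mod 4: 1·t ≡ 3 (mod 4).
    So t ≡ 3 (mod 4).
    Then x = 2 + 5·3 = 17, valid modulo lcm(5, 4) = 20: x ≡ 17 (mod 20).
  Combine with x ≡ 2 (mod 7); new modulus lcm = 140.
    Write x = 17 + 20·t and substitute into x ≡ 2 (mod 7): 20·t ≡ 2 − 17 = -15 (mod 7).
    Reduce coefficients mod 7: 6·t ≡ 6 (mod 7).
    The inverse of 6 mod 7 is 6 (since 6·6 = 36 = 5·7 + 1), so t ≡ 6·6 = 36 ≡ 1 (mod 7).
    Then x = 17 + 20·1 = 37, valid modulo lcm(20, 7) = 140: x ≡ 37 (mod 140).
  Combine with x ≡ 2 (mod 3); new modulus lcm = 420.
    Write x = 37 + 140·t and substitute into x ≡ 2 (mod 3): 140·t ≡ 2 − 37 = -35 (mod 3).
    Reduce coefficients mod 3: 2·t ≡ 1 (mod 3).
    The inverse of 2 mod 3 is 2 (since 2·2 = 4 = 1·3 + 1), so t ≡ 2·1 = 2 ≡ 2 (mod 3).
    Then x = 37 + 140·2 = 317, valid modulo lcm(140, 3) = 420: x ≡ 317 (mod 420).
Verify against each original: 317 mod 5 = 2, 317 mod 4 = 1, 317 mod 7 = 2, 317 mod 3 = 2.

x ≡ 317 (mod 420).


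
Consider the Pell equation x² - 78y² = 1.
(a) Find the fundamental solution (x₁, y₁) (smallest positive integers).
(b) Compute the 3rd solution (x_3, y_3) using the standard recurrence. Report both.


Step 1: Find the fundamental solution (x₁, y₁) of x² - 78y² = 1.
  Expand √78 as a continued fraction. a₀ = ⌊√78⌋ = 8; iterate m_{k+1} = d_k·a_k − m_k, d_{k+1} = (78 − m_{k+1}²)/d_k, a_{k+1} = ⌊(a₀ + m_{k+1})/d_{k+1}⌋ (starting m₀ = 0, d₀ = 1), with convergents p_k = a_k·p_{k-1} + p_{k-2}, q_k = a_k·q_{k-1} + q_{k-2} (p₋₁ = 1, q₋₁ = 0):
  k = 0: a₀ = 8; p₀/q₀ = 8/1; p₀² − 78·q₀² = 64 − 78 = -14.
  k = 1: m = 8, d = 14, a = ⌊(8 + 8)/14⌋ = 1; p/q = (1·8 + 1)/(1·1 + 0) = 9/1; p² − 78·q² = 81 − 78 = 3.
  k = 2: m = 6, d = 3, a = ⌊(8 + 6)/3⌋ = 4; p/q = (4·9 + 8)/(4·1 + 1) = 44/5; p² − 78·q² = 1936 − 1950 = -14.
  k = 3: m = 6, d = 14, a = ⌊(8 + 6)/14⌋ = 1; p/q = (1·44 + 9)/(1·5 + 1) = 53/6; p² − 78·q² = 2809 − 2808 = 1.
  The first convergent with p² − 78·q² = 1 gives the fundamental solution (x₁, y₁) = (53, 6).
Step 2: Apply the recurrence (x_{n+1}, y_{n+1}) = (x₁x_n + 78y₁y_n, x₁y_n + y₁x_n) repeatedly.
  From (x_1, y_1) = (53, 6): x_2 = 53·53 + 78·6·6 = 5617; y_2 = 53·6 + 6·53 = 636.
  From (x_2, y_2) = (5617, 636): x_3 = 53·5617 + 78·6·636 = 595349; y_3 = 53·636 + 6·5617 = 67410.
Step 3: Verify x_3² - 78·y_3² = 354440431801 - 354440431800 = 1 (should be 1). ✓

(x_1, y_1) = (53, 6); (x_3, y_3) = (595349, 67410).


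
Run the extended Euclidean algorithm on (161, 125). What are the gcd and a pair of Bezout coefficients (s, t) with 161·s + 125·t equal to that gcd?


Euclidean algorithm on (161, 125) — divide until remainder is 0:
  161 = 1 · 125 + 36
  125 = 3 · 36 + 17
  36 = 2 · 17 + 2
  17 = 8 · 2 + 1
  2 = 2 · 1 + 0
gcd(161, 125) = 1.
Track Bezout coefficients alongside the remainders: start with r₀ = 161 = a·1 + b·0 (s = 1, t = 0) and r₁ = 125 = a·0 + b·1 (s = 0, t = 1); each new remainder r_{k+1} = r_{k-1} − q_k·r_k inherits s_{k+1} = s_{k-1} − q_k·s_k, t_{k+1} = t_{k-1} − q_k·t_k, so r_k = a·s_k + b·t_k at every step:
  q = 1: r = 36, s = 1 − 1·0 = 1, t = 0 − 1·1 = -1  (check: 161·1 + 125·(-1) = 36)
  q = 3: r = 17, s = 0 − 3·1 = -3, t = 1 − 3·(-1) = 4  (check: 161·(-3) + 125·4 = 17)
  q = 2: r = 2, s = 1 − 2·(-3) = 7, t = -1 − 2·4 = -9  (check: 161·7 + 125·(-9) = 2)
  q = 8: r = 1, s = -3 − 8·7 = -59, t = 4 − 8·(-9) = 76  (check: 161·(-59) + 125·76 = 1)
The row with r = 1 (the gcd) gives the Bezout coefficients s = -59, t = 76.
Result: 161 · (-59) + 125 · (76) = 1.

gcd(161, 125) = 1; s = -59, t = 76 (check: 161·(-59) + 125·76 = 1).


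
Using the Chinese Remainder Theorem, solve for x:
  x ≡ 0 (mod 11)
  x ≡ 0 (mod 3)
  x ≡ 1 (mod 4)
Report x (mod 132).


Moduli 11, 3, 4 are pairwise coprime; by CRT there is a unique solution modulo M = 11 · 3 · 4 = 132.
Solve pairwise, accumulating the modulus:
  Start with x ≡ 0 (mod 11).
  Combine with x ≡ 0 (mod 3): since gcd(11, 3) = 1, we get a unique residue mod 33.
    Write x = 0 + 11·t and substitute into x ≡ 0 (mod 3): 11·t ≡ 0 − 0 = 0 (mod 3).
    Reduce coefficients mod 3: 2·t ≡ 0 (mod 3).
    The inverse of 2 mod 3 is 2 (since 2·2 = 4 = 1·3 + 1), so t ≡ 2·0 = 0 ≡ 0 (mod 3).
    Then x = 0 + 11·0 = 0, valid modulo lcm(11, 3) = 33: x ≡ 0 (mod 33).
  Combine with x ≡ 1 (mod 4): since gcd(33, 4) = 1, we get a unique residue mod 132.
    Write x = 0 + 33·t and substitute into x ≡ 1 (mod 4): 33·t ≡ 1 − 0 = 1 (mod 4).
    Reduce coefficients mod 4: 1·t ≡ 1 (mod 4).
    So t ≡ 1 (mod 4).
    Then x = 0 + 33·1 = 33, valid modulo lcm(33, 4) = 132: x ≡ 33 (mod 132).
Verify: 33 mod 11 = 0 ✓, 33 mod 3 = 0 ✓, 33 mod 4 = 1 ✓.

x ≡ 33 (mod 132).


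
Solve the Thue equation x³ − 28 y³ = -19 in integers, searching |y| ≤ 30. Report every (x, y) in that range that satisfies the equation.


The equation is x³ - 28y³ = -19. For fixed y, x³ = 28·y³ − 19, so a solution requires the RHS to be a perfect cube.
Strategy: iterate y from -30 to 30, compute RHS = 28·y³ − 19, and check whether it is a (positive or negative) perfect cube.
Check small values of y:
  y = 0: RHS = -19 is not a perfect cube.
  y = 1: RHS = 9 is not a perfect cube.
  y = -1: RHS = -47 is not a perfect cube.
  y = 2: RHS = 205 is not a perfect cube.
  y = -2: RHS = -243 is not a perfect cube.
  y = 3: RHS = 737 is not a perfect cube.
  y = -3: RHS = -775 is not a perfect cube.
Continuing the search up to |y| = 30 finds no solutions either.
No (x, y) in the scanned range satisfies the equation.

No integer solutions with |y| ≤ 30.


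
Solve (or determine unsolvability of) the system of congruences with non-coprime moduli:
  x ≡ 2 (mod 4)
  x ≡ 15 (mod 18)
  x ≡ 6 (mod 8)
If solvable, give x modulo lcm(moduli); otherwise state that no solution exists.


Moduli 4, 18, 8 are not pairwise coprime, so CRT works modulo lcm(m_i) when all pairwise compatibility conditions hold.
Pairwise compatibility: gcd(m_i, m_j) must divide a_i - a_j for every pair.
Merge one congruence at a time:
  Start: x ≡ 2 (mod 4).
  Combine with x ≡ 15 (mod 18): gcd(4, 18) = 2, and 15 - 2 = 13 is NOT divisible by 2.
    ⇒ system is inconsistent (no integer solution).

No solution (the system is inconsistent).


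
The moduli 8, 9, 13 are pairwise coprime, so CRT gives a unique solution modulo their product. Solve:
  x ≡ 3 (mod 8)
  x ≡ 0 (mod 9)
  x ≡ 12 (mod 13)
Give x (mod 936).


Moduli 8, 9, 13 are pairwise coprime; by CRT there is a unique solution modulo M = 8 · 9 · 13 = 936.
Solve pairwise, accumulating the modulus:
  Start with x ≡ 3 (mod 8).
  Combine with x ≡ 0 (mod 9): since gcd(8, 9) = 1, we get a unique residue mod 72.
    Write x = 3 + 8·t and substitute into x ≡ 0 (mod 9): 8·t ≡ 0 − 3 = -3 (mod 9).
    Reduce coefficients mod 9: 8·t ≡ 6 (mod 9).
    The inverse of 8 mod 9 is 8 (since 8·8 = 64 = 7·9 + 1), so t ≡ 8·6 = 48 ≡ 3 (mod 9).
    Then x = 3 + 8·3 = 27, valid modulo lcm(8, 9) = 72: x ≡ 27 (mod 72).
  Combine with x ≡ 12 (mod 13): since gcd(72, 13) = 1, we get a unique residue mod 936.
    Write x = 27 + 72·t and substitute into x ≡ 12 (mod 13): 72·t ≡ 12 − 27 = -15 (mod 13).
    Reduce coefficients mod 13: 7·t ≡ 11 (mod 13).
    The inverse of 7 mod 13 is 2 (since 7·2 = 14 = 1·13 + 1), so t ≡ 2·11 = 22 ≡ 9 (mod 13).
    Then x = 27 + 72·9 = 675, valid modulo lcm(72, 13) = 936: x ≡ 675 (mod 936).
Verify: 675 mod 8 = 3 ✓, 675 mod 9 = 0 ✓, 675 mod 13 = 12 ✓.

x ≡ 675 (mod 936).


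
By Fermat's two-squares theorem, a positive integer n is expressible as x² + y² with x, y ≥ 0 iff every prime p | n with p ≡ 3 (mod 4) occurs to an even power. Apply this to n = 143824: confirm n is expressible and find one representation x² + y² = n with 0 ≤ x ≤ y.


Step 1: Factor n = 143824 = 2^4 · 89 · 101.
Step 2: Check the mod-4 condition on each prime factor: 2 = 2 (special); 89 ≡ 1 (mod 4), exponent 1; 101 ≡ 1 (mod 4), exponent 1.
All primes ≡ 3 (mod 4) appear to even exponent (or don't appear), so by the two-squares theorem n IS expressible as a sum of two squares.
Step 3: Build a representation. Group n = k² · m with k = 4 and m = 89 · 101 = 8989 (a product of primes ≡ 1 (mod 4)); a representation of m scales to one of n via (k·x)² + (k·y)² = k²(x² + y²). Each prime p ≡ 1 (mod 4) is itself a sum of two squares; find a² by testing p − a² for a perfect square:
  89: 89 − 1² = 88, 89 − 2² = 85, 89 − 3² = 80, 89 − 4² = 73, 89 − 5² = 64 = 8² ⇒ 89 = 5² + 8².
  101: 101 − 1² = 100 = 10² ⇒ 101 = 1² + 10².
  Combine using the Brahmagupta–Fibonacci identity (a² + b²)(c² + d²) = (ac − bd)² + (ad + bc)² = (ac + bd)² + (ad − bc)²:
  89 · 101 = 8989: from (5² + 8²)(1² + 10²), take (5·1 − 8·10, 5·10 + 8·1) = (5 − 80, 50 + 8) = (-75, 58); dropping signs (only squares matter) gives (75, 58); check 75² + 58² = 5625 + 3364 = 8989 ✓.
  Scale by k = 4: (4·75, 4·58) = (300, 232).
Step 4: Order so x ≤ y and verify: 232² + 300² = 53824 + 90000 = 143824 = n. ✓

n = 143824 = 232² + 300² (one valid representation with x ≤ y).


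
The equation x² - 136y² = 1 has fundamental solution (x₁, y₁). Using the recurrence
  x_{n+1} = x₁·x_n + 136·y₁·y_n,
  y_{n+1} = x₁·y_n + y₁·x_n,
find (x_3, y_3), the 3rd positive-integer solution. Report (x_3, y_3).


Step 1: Find the fundamental solution (x₁, y₁) of x² - 136y² = 1.
  Expand √136 as a continued fraction. a₀ = ⌊√136⌋ = 11; iterate m_{k+1} = d_k·a_k − m_k, d_{k+1} = (136 − m_{k+1}²)/d_k, a_{k+1} = ⌊(a₀ + m_{k+1})/d_{k+1}⌋ (starting m₀ = 0, d₀ = 1), with convergents p_k = a_k·p_{k-1} + p_{k-2}, q_k = a_k·q_{k-1} + q_{k-2} (p₋₁ = 1, q₋₁ = 0):
  k = 0: a₀ = 11; p₀/q₀ = 11/1; p₀² − 136·q₀² = 121 − 136 = -15.
  k = 1: m = 11, d = 15, a = ⌊(11 + 11)/15⌋ = 1; p/q = (1·11 + 1)/(1·1 + 0) = 12/1; p² − 136·q² = 144 − 136 = 8.
  k = 2: m = 4, d = 8, a = ⌊(11 + 4)/8⌋ = 1; p/q = (1·12 + 11)/(1·1 + 1) = 23/2; p² − 136·q² = 529 − 544 = -15.
  k = 3: m = 4, d = 15, a = ⌊(11 + 4)/15⌋ = 1; p/q = (1·23 + 12)/(1·2 + 1) = 35/3; p² − 136·q² = 1225 − 1224 = 1.
  The first convergent with p² − 136·q² = 1 gives the fundamental solution (x₁, y₁) = (35, 3).
Step 2: Apply the recurrence (x_{n+1}, y_{n+1}) = (x₁x_n + 136y₁y_n, x₁y_n + y₁x_n) repeatedly.
  From (x_1, y_1) = (35, 3): x_2 = 35·35 + 136·3·3 = 2449; y_2 = 35·3 + 3·35 = 210.
  From (x_2, y_2) = (2449, 210): x_3 = 35·2449 + 136·3·210 = 171395; y_3 = 35·210 + 3·2449 = 14697.
Step 3: Verify x_3² - 136·y_3² = 29376246025 - 29376246024 = 1 (should be 1). ✓

(x_1, y_1) = (35, 3); (x_3, y_3) = (171395, 14697).


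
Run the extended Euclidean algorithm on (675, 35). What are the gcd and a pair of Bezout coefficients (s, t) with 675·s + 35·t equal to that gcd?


Euclidean algorithm on (675, 35) — divide until remainder is 0:
  675 = 19 · 35 + 10
  35 = 3 · 10 + 5
  10 = 2 · 5 + 0
gcd(675, 35) = 5.
Track Bezout coefficients alongside the remainders: start with r₀ = 675 = a·1 + b·0 (s = 1, t = 0) and r₁ = 35 = a·0 + b·1 (s = 0, t = 1); each new remainder r_{k+1} = r_{k-1} − q_k·r_k inherits s_{k+1} = s_{k-1} − q_k·s_k, t_{k+1} = t_{k-1} − q_k·t_k, so r_k = a·s_k + b·t_k at every step:
  q = 19: r = 10, s = 1 − 19·0 = 1, t = 0 − 19·1 = -19  (check: 675·1 + 35·(-19) = 10)
  q = 3: r = 5, s = 0 − 3·1 = -3, t = 1 − 3·(-19) = 58  (check: 675·(-3) + 35·58 = 5)
The row with r = 5 (the gcd) gives the Bezout coefficients s = -3, t = 58.
Result: 675 · (-3) + 35 · (58) = 5.

gcd(675, 35) = 5; s = -3, t = 58 (check: 675·(-3) + 35·58 = 5).


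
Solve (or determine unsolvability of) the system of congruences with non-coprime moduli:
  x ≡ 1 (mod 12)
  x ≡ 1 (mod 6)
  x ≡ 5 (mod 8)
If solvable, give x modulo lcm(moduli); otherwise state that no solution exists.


Moduli 12, 6, 8 are not pairwise coprime, so CRT works modulo lcm(m_i) when all pairwise compatibility conditions hold.
Pairwise compatibility: gcd(m_i, m_j) must divide a_i - a_j for every pair.
Merge one congruence at a time:
  Start: x ≡ 1 (mod 12).
  Combine with x ≡ 1 (mod 6): gcd(12, 6) = 6; 1 - 1 = 0, which IS divisible by 6, so compatible.
    Write x = 1 + 12·t and substitute into x ≡ 1 (mod 6): 12·t ≡ 1 − 1 = 0 (mod 6).
    Divide the congruence (and modulus) by g = 6: 2·t ≡ 0 (mod 1).
    Modulo 1 every t works; take t = 0.
    Then x = 1 + 12·0 = 1, valid modulo lcm(12, 6) = 12: x ≡ 1 (mod 12).
  Combine with x ≡ 5 (mod 8): gcd(12, 8) = 4; 5 - 1 = 4, which IS divisible by 4, so compatible.
    Write x = 1 + 12·t and substitute into x ≡ 5 (mod 8): 12·t ≡ 5 − 1 = 4 (mod 8).
    Divide the congruence (and modulus) by g = 4: 3·t ≡ 1 (mod 2).
    Reduce coefficients mod 2: 1·t ≡ 1 (mod 2).
    So t ≡ 1 (mod 2).
    Then x = 1 + 12·1 = 13, valid modulo lcm(12, 8) = 24: x ≡ 13 (mod 24).
Verify: 13 mod 12 = 1, 13 mod 6 = 1, 13 mod 8 = 5.

x ≡ 13 (mod 24).


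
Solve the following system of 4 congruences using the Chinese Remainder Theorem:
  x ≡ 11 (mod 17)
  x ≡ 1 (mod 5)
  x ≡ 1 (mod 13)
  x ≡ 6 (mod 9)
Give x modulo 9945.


Product of moduli M = 17 · 5 · 13 · 9 = 9945.
Merge one congruence at a time:
  Start: x ≡ 11 (mod 17).
  Combine with x ≡ 1 (mod 5); new modulus lcm = 85.
    Write x = 11 + 17·t and substitute into x ≡ 1 (mod 5): 17·t ≡ 1 − 11 = -10 (mod 5).
    Reduce coefficients mod 5: 2·t ≡ 0 (mod 5).
    The inverse of 2 mod 5 is 3 (since 2·3 = 6 = 1·5 + 1), so t ≡ 3·0 = 0 ≡ 0 (mod 5).
    Then x = 11 + 17·0 = 11, valid modulo lcm(17, 5) = 85: x ≡ 11 (mod 85).
  Combine with x ≡ 1 (mod 13); new modulus lcm = 1105.
    Write x = 11 + 85·t and substitute into x ≡ 1 (mod 13): 85·t ≡ 1 − 11 = -10 (mod 13).
    Reduce coefficients mod 13: 7·t ≡ 3 (mod 13).
    The inverse of 7 mod 13 is 2 (since 7·2 = 14 = 1·13 + 1), so t ≡ 2·3 = 6 ≡ 6 (mod 13).
    Then x = 11 + 85·6 = 521, valid modulo lcm(85, 13) = 1105: x ≡ 521 (mod 1105).
  Combine with x ≡ 6 (mod 9); new modulus lcm = 9945.
    Write x = 521 + 1105·t and substitute into x ≡ 6 (mod 9): 1105·t ≡ 6 − 521 = -515 (mod 9).
    Reduce coefficients mod 9: 7·t ≡ 7 (mod 9).
    The inverse of 7 mod 9 is 4 (since 7·4 = 28 = 3·9 + 1), so t ≡ 4·7 = 28 ≡ 1 (mod 9).
    Then x = 521 + 1105·1 = 1626, valid modulo lcm(1105, 9) = 9945: x ≡ 1626 (mod 9945).
Verify against each original: 1626 mod 17 = 11, 1626 mod 5 = 1, 1626 mod 13 = 1, 1626 mod 9 = 6.

x ≡ 1626 (mod 9945).
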